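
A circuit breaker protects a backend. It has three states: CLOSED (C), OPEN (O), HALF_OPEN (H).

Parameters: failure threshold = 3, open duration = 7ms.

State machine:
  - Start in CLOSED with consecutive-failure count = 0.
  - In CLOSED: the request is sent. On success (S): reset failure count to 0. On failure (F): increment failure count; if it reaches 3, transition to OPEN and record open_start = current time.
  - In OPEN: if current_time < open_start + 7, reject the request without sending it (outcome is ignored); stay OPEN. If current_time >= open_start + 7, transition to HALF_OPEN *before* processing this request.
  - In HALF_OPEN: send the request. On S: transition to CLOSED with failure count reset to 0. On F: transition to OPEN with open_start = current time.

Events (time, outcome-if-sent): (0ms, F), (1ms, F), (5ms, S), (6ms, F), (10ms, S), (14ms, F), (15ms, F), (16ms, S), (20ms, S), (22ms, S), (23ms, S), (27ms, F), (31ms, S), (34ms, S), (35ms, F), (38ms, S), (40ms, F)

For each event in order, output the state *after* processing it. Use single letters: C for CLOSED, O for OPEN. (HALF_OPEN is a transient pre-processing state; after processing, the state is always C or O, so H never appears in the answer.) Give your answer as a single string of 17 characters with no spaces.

Answer: CCCCCCCCCCCCCCCCC

Derivation:
State after each event:
  event#1 t=0ms outcome=F: state=CLOSED
  event#2 t=1ms outcome=F: state=CLOSED
  event#3 t=5ms outcome=S: state=CLOSED
  event#4 t=6ms outcome=F: state=CLOSED
  event#5 t=10ms outcome=S: state=CLOSED
  event#6 t=14ms outcome=F: state=CLOSED
  event#7 t=15ms outcome=F: state=CLOSED
  event#8 t=16ms outcome=S: state=CLOSED
  event#9 t=20ms outcome=S: state=CLOSED
  event#10 t=22ms outcome=S: state=CLOSED
  event#11 t=23ms outcome=S: state=CLOSED
  event#12 t=27ms outcome=F: state=CLOSED
  event#13 t=31ms outcome=S: state=CLOSED
  event#14 t=34ms outcome=S: state=CLOSED
  event#15 t=35ms outcome=F: state=CLOSED
  event#16 t=38ms outcome=S: state=CLOSED
  event#17 t=40ms outcome=F: state=CLOSED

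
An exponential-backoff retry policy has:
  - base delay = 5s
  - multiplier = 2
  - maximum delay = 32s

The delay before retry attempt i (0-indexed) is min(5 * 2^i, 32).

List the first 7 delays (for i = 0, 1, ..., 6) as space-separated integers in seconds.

Answer: 5 10 20 32 32 32 32

Derivation:
Computing each delay:
  i=0: min(5*2^0, 32) = 5
  i=1: min(5*2^1, 32) = 10
  i=2: min(5*2^2, 32) = 20
  i=3: min(5*2^3, 32) = 32
  i=4: min(5*2^4, 32) = 32
  i=5: min(5*2^5, 32) = 32
  i=6: min(5*2^6, 32) = 32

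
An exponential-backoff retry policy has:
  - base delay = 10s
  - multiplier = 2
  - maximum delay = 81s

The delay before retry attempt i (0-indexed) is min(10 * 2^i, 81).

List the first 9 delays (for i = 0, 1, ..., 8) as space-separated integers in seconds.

Computing each delay:
  i=0: min(10*2^0, 81) = 10
  i=1: min(10*2^1, 81) = 20
  i=2: min(10*2^2, 81) = 40
  i=3: min(10*2^3, 81) = 80
  i=4: min(10*2^4, 81) = 81
  i=5: min(10*2^5, 81) = 81
  i=6: min(10*2^6, 81) = 81
  i=7: min(10*2^7, 81) = 81
  i=8: min(10*2^8, 81) = 81

Answer: 10 20 40 80 81 81 81 81 81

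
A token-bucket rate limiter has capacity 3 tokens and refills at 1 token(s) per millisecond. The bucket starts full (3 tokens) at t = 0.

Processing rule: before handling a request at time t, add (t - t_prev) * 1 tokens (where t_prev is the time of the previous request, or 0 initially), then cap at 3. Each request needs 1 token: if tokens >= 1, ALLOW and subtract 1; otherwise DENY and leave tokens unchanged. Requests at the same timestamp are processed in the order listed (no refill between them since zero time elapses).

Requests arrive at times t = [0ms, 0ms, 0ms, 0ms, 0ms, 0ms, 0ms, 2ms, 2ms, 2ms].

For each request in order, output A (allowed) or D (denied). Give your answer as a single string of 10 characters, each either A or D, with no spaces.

Simulating step by step:
  req#1 t=0ms: ALLOW
  req#2 t=0ms: ALLOW
  req#3 t=0ms: ALLOW
  req#4 t=0ms: DENY
  req#5 t=0ms: DENY
  req#6 t=0ms: DENY
  req#7 t=0ms: DENY
  req#8 t=2ms: ALLOW
  req#9 t=2ms: ALLOW
  req#10 t=2ms: DENY

Answer: AAADDDDAAD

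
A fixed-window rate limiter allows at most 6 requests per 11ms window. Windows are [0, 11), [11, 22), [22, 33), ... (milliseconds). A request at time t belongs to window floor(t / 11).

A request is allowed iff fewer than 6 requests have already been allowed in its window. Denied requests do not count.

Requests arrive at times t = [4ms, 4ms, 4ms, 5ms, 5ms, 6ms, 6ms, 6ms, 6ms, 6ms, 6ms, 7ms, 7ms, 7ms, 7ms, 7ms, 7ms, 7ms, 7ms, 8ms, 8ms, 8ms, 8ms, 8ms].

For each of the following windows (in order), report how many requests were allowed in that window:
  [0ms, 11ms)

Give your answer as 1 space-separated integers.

Answer: 6

Derivation:
Processing requests:
  req#1 t=4ms (window 0): ALLOW
  req#2 t=4ms (window 0): ALLOW
  req#3 t=4ms (window 0): ALLOW
  req#4 t=5ms (window 0): ALLOW
  req#5 t=5ms (window 0): ALLOW
  req#6 t=6ms (window 0): ALLOW
  req#7 t=6ms (window 0): DENY
  req#8 t=6ms (window 0): DENY
  req#9 t=6ms (window 0): DENY
  req#10 t=6ms (window 0): DENY
  req#11 t=6ms (window 0): DENY
  req#12 t=7ms (window 0): DENY
  req#13 t=7ms (window 0): DENY
  req#14 t=7ms (window 0): DENY
  req#15 t=7ms (window 0): DENY
  req#16 t=7ms (window 0): DENY
  req#17 t=7ms (window 0): DENY
  req#18 t=7ms (window 0): DENY
  req#19 t=7ms (window 0): DENY
  req#20 t=8ms (window 0): DENY
  req#21 t=8ms (window 0): DENY
  req#22 t=8ms (window 0): DENY
  req#23 t=8ms (window 0): DENY
  req#24 t=8ms (window 0): DENY

Allowed counts by window: 6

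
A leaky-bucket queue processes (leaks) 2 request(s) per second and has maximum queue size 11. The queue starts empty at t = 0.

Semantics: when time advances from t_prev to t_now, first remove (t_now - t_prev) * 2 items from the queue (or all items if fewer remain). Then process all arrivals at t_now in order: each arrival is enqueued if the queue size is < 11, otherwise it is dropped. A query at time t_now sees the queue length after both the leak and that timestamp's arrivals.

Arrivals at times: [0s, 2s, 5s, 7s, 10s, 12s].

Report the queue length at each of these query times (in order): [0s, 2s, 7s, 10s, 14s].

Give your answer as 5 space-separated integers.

Queue lengths at query times:
  query t=0s: backlog = 1
  query t=2s: backlog = 1
  query t=7s: backlog = 1
  query t=10s: backlog = 1
  query t=14s: backlog = 0

Answer: 1 1 1 1 0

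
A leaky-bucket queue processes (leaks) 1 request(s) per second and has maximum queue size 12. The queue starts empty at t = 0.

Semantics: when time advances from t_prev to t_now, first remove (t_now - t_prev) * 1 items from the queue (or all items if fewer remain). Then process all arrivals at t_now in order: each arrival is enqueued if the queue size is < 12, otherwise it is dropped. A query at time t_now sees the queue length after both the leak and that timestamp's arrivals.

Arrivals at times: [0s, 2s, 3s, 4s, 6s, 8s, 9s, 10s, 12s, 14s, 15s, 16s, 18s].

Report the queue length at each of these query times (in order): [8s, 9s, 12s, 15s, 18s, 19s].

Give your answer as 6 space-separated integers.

Queue lengths at query times:
  query t=8s: backlog = 1
  query t=9s: backlog = 1
  query t=12s: backlog = 1
  query t=15s: backlog = 1
  query t=18s: backlog = 1
  query t=19s: backlog = 0

Answer: 1 1 1 1 1 0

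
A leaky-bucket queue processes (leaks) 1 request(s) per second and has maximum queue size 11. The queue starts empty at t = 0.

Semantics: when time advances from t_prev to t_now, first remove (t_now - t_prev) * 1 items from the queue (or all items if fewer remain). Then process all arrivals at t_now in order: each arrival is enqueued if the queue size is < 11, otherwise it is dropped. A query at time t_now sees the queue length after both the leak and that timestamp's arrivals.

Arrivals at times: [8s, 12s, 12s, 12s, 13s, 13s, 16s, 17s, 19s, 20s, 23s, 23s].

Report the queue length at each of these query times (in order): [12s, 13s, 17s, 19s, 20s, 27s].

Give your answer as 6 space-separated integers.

Queue lengths at query times:
  query t=12s: backlog = 3
  query t=13s: backlog = 4
  query t=17s: backlog = 2
  query t=19s: backlog = 1
  query t=20s: backlog = 1
  query t=27s: backlog = 0

Answer: 3 4 2 1 1 0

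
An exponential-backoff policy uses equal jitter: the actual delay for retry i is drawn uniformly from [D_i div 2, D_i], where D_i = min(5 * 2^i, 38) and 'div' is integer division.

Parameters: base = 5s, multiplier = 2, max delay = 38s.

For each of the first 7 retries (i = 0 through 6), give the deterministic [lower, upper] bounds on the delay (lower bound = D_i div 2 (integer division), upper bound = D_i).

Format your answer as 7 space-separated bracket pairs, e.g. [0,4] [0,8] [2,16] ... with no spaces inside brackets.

Computing bounds per retry:
  i=0: D_i=min(5*2^0,38)=5, bounds=[2,5]
  i=1: D_i=min(5*2^1,38)=10, bounds=[5,10]
  i=2: D_i=min(5*2^2,38)=20, bounds=[10,20]
  i=3: D_i=min(5*2^3,38)=38, bounds=[19,38]
  i=4: D_i=min(5*2^4,38)=38, bounds=[19,38]
  i=5: D_i=min(5*2^5,38)=38, bounds=[19,38]
  i=6: D_i=min(5*2^6,38)=38, bounds=[19,38]

Answer: [2,5] [5,10] [10,20] [19,38] [19,38] [19,38] [19,38]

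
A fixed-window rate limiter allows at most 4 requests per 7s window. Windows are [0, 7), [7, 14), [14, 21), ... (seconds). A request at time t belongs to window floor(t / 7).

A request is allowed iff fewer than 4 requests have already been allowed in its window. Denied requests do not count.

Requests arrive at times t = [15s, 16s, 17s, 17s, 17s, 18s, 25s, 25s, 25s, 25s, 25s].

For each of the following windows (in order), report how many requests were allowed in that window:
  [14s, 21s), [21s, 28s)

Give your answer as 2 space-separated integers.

Answer: 4 4

Derivation:
Processing requests:
  req#1 t=15s (window 2): ALLOW
  req#2 t=16s (window 2): ALLOW
  req#3 t=17s (window 2): ALLOW
  req#4 t=17s (window 2): ALLOW
  req#5 t=17s (window 2): DENY
  req#6 t=18s (window 2): DENY
  req#7 t=25s (window 3): ALLOW
  req#8 t=25s (window 3): ALLOW
  req#9 t=25s (window 3): ALLOW
  req#10 t=25s (window 3): ALLOW
  req#11 t=25s (window 3): DENY

Allowed counts by window: 4 4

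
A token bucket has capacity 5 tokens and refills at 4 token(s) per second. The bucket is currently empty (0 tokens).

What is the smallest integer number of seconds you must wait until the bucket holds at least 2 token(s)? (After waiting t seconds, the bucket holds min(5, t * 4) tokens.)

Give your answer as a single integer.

Need t * 4 >= 2, so t >= 2/4.
Smallest integer t = ceil(2/4) = 1.

Answer: 1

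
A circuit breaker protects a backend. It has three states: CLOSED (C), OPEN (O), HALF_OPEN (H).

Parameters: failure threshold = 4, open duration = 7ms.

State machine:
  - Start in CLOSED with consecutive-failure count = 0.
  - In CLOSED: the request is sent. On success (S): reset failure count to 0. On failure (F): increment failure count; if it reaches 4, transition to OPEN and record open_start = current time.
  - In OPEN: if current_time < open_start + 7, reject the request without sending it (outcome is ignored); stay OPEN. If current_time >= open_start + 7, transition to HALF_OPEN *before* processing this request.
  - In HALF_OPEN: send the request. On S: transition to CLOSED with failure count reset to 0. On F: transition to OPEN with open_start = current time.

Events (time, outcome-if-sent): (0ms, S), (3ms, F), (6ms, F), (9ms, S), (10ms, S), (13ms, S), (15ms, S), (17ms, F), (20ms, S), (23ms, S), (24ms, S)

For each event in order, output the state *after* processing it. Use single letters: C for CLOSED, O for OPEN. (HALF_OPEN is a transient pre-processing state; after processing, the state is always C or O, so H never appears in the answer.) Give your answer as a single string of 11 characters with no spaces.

Answer: CCCCCCCCCCC

Derivation:
State after each event:
  event#1 t=0ms outcome=S: state=CLOSED
  event#2 t=3ms outcome=F: state=CLOSED
  event#3 t=6ms outcome=F: state=CLOSED
  event#4 t=9ms outcome=S: state=CLOSED
  event#5 t=10ms outcome=S: state=CLOSED
  event#6 t=13ms outcome=S: state=CLOSED
  event#7 t=15ms outcome=S: state=CLOSED
  event#8 t=17ms outcome=F: state=CLOSED
  event#9 t=20ms outcome=S: state=CLOSED
  event#10 t=23ms outcome=S: state=CLOSED
  event#11 t=24ms outcome=S: state=CLOSED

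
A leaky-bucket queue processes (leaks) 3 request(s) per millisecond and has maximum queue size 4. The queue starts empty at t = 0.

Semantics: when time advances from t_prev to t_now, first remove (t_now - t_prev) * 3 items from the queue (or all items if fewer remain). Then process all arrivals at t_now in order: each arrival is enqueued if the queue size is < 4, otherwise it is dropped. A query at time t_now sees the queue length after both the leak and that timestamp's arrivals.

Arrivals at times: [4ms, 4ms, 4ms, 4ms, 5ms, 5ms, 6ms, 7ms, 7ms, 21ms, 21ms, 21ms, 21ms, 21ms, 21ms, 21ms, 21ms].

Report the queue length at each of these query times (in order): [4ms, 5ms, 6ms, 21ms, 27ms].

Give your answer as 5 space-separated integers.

Queue lengths at query times:
  query t=4ms: backlog = 4
  query t=5ms: backlog = 3
  query t=6ms: backlog = 1
  query t=21ms: backlog = 4
  query t=27ms: backlog = 0

Answer: 4 3 1 4 0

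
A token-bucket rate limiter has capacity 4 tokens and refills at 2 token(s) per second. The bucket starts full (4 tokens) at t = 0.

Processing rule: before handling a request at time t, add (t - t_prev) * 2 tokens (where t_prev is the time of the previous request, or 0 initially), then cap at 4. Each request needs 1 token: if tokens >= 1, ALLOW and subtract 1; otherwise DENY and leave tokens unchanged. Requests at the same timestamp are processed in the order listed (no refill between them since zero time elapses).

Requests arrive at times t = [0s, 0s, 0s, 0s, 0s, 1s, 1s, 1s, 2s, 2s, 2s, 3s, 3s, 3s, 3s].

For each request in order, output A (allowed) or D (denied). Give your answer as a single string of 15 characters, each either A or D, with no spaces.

Simulating step by step:
  req#1 t=0s: ALLOW
  req#2 t=0s: ALLOW
  req#3 t=0s: ALLOW
  req#4 t=0s: ALLOW
  req#5 t=0s: DENY
  req#6 t=1s: ALLOW
  req#7 t=1s: ALLOW
  req#8 t=1s: DENY
  req#9 t=2s: ALLOW
  req#10 t=2s: ALLOW
  req#11 t=2s: DENY
  req#12 t=3s: ALLOW
  req#13 t=3s: ALLOW
  req#14 t=3s: DENY
  req#15 t=3s: DENY

Answer: AAAADAADAADAADD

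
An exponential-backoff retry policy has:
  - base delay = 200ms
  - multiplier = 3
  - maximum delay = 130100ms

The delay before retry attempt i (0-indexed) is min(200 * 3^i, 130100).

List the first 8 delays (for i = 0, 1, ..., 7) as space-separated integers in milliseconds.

Answer: 200 600 1800 5400 16200 48600 130100 130100

Derivation:
Computing each delay:
  i=0: min(200*3^0, 130100) = 200
  i=1: min(200*3^1, 130100) = 600
  i=2: min(200*3^2, 130100) = 1800
  i=3: min(200*3^3, 130100) = 5400
  i=4: min(200*3^4, 130100) = 16200
  i=5: min(200*3^5, 130100) = 48600
  i=6: min(200*3^6, 130100) = 130100
  i=7: min(200*3^7, 130100) = 130100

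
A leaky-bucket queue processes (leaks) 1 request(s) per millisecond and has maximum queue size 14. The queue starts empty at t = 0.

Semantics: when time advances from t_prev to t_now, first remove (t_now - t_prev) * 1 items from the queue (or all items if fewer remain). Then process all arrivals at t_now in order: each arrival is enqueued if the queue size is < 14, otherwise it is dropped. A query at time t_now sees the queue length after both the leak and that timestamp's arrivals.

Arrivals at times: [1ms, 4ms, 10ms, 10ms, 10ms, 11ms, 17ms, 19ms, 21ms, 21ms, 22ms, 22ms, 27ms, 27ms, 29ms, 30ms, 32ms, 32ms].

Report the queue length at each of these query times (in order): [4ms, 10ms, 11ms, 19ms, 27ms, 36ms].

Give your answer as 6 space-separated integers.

Answer: 1 3 3 1 2 0

Derivation:
Queue lengths at query times:
  query t=4ms: backlog = 1
  query t=10ms: backlog = 3
  query t=11ms: backlog = 3
  query t=19ms: backlog = 1
  query t=27ms: backlog = 2
  query t=36ms: backlog = 0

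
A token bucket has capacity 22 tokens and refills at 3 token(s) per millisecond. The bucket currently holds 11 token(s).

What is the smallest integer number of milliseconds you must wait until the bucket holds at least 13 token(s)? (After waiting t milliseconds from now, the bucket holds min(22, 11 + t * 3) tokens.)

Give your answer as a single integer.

Answer: 1

Derivation:
Need 11 + t * 3 >= 13, so t >= 2/3.
Smallest integer t = ceil(2/3) = 1.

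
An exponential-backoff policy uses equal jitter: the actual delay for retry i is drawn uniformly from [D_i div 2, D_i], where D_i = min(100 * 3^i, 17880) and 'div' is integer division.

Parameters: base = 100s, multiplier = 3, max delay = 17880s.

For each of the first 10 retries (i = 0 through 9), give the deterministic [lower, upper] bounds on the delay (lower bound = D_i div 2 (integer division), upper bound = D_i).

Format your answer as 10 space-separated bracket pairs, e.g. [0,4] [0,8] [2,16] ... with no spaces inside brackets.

Answer: [50,100] [150,300] [450,900] [1350,2700] [4050,8100] [8940,17880] [8940,17880] [8940,17880] [8940,17880] [8940,17880]

Derivation:
Computing bounds per retry:
  i=0: D_i=min(100*3^0,17880)=100, bounds=[50,100]
  i=1: D_i=min(100*3^1,17880)=300, bounds=[150,300]
  i=2: D_i=min(100*3^2,17880)=900, bounds=[450,900]
  i=3: D_i=min(100*3^3,17880)=2700, bounds=[1350,2700]
  i=4: D_i=min(100*3^4,17880)=8100, bounds=[4050,8100]
  i=5: D_i=min(100*3^5,17880)=17880, bounds=[8940,17880]
  i=6: D_i=min(100*3^6,17880)=17880, bounds=[8940,17880]
  i=7: D_i=min(100*3^7,17880)=17880, bounds=[8940,17880]
  i=8: D_i=min(100*3^8,17880)=17880, bounds=[8940,17880]
  i=9: D_i=min(100*3^9,17880)=17880, bounds=[8940,17880]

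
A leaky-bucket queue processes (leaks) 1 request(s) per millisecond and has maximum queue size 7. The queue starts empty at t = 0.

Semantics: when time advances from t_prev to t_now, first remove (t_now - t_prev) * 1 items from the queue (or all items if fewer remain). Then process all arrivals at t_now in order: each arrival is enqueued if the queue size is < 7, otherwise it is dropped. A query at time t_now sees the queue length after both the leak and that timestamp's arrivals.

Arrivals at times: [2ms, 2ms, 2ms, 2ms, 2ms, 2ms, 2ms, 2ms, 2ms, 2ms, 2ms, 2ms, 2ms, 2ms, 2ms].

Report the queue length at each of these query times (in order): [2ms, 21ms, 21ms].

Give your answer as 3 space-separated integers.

Answer: 7 0 0

Derivation:
Queue lengths at query times:
  query t=2ms: backlog = 7
  query t=21ms: backlog = 0
  query t=21ms: backlog = 0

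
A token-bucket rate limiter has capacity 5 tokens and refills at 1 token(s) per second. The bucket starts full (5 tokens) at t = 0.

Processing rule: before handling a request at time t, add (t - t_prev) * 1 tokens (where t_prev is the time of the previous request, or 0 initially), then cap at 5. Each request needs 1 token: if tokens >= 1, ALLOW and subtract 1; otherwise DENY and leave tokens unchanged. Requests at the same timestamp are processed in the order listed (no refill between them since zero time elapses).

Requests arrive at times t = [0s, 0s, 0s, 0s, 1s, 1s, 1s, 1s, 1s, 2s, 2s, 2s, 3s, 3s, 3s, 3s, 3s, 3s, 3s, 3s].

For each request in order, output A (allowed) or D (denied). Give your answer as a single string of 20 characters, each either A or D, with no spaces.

Simulating step by step:
  req#1 t=0s: ALLOW
  req#2 t=0s: ALLOW
  req#3 t=0s: ALLOW
  req#4 t=0s: ALLOW
  req#5 t=1s: ALLOW
  req#6 t=1s: ALLOW
  req#7 t=1s: DENY
  req#8 t=1s: DENY
  req#9 t=1s: DENY
  req#10 t=2s: ALLOW
  req#11 t=2s: DENY
  req#12 t=2s: DENY
  req#13 t=3s: ALLOW
  req#14 t=3s: DENY
  req#15 t=3s: DENY
  req#16 t=3s: DENY
  req#17 t=3s: DENY
  req#18 t=3s: DENY
  req#19 t=3s: DENY
  req#20 t=3s: DENY

Answer: AAAAAADDDADDADDDDDDD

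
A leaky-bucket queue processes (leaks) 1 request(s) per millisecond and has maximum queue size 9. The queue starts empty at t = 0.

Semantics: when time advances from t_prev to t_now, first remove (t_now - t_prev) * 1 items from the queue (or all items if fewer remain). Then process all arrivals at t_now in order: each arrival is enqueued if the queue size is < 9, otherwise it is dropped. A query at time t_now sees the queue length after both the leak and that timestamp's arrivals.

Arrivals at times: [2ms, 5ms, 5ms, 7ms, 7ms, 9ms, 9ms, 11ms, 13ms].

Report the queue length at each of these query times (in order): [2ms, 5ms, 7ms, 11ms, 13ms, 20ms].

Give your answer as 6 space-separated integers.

Answer: 1 2 2 1 1 0

Derivation:
Queue lengths at query times:
  query t=2ms: backlog = 1
  query t=5ms: backlog = 2
  query t=7ms: backlog = 2
  query t=11ms: backlog = 1
  query t=13ms: backlog = 1
  query t=20ms: backlog = 0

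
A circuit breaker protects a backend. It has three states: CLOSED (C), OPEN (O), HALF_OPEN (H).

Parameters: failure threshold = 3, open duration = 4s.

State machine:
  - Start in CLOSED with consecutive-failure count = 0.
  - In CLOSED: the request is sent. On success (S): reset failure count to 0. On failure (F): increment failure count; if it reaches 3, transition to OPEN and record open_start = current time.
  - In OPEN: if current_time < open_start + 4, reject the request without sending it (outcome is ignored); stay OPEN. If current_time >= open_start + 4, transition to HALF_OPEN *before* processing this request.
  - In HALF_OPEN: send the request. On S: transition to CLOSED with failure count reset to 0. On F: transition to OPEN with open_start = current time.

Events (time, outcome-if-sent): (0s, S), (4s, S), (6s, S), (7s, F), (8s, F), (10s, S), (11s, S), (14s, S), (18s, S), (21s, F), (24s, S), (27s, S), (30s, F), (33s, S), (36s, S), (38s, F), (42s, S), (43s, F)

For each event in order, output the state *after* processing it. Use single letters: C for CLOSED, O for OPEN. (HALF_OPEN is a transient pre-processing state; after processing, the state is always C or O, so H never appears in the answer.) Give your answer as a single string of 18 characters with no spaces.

State after each event:
  event#1 t=0s outcome=S: state=CLOSED
  event#2 t=4s outcome=S: state=CLOSED
  event#3 t=6s outcome=S: state=CLOSED
  event#4 t=7s outcome=F: state=CLOSED
  event#5 t=8s outcome=F: state=CLOSED
  event#6 t=10s outcome=S: state=CLOSED
  event#7 t=11s outcome=S: state=CLOSED
  event#8 t=14s outcome=S: state=CLOSED
  event#9 t=18s outcome=S: state=CLOSED
  event#10 t=21s outcome=F: state=CLOSED
  event#11 t=24s outcome=S: state=CLOSED
  event#12 t=27s outcome=S: state=CLOSED
  event#13 t=30s outcome=F: state=CLOSED
  event#14 t=33s outcome=S: state=CLOSED
  event#15 t=36s outcome=S: state=CLOSED
  event#16 t=38s outcome=F: state=CLOSED
  event#17 t=42s outcome=S: state=CLOSED
  event#18 t=43s outcome=F: state=CLOSED

Answer: CCCCCCCCCCCCCCCCCC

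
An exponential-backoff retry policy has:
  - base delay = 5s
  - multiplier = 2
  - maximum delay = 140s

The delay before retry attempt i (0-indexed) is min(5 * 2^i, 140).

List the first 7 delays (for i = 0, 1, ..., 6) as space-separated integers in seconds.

Computing each delay:
  i=0: min(5*2^0, 140) = 5
  i=1: min(5*2^1, 140) = 10
  i=2: min(5*2^2, 140) = 20
  i=3: min(5*2^3, 140) = 40
  i=4: min(5*2^4, 140) = 80
  i=5: min(5*2^5, 140) = 140
  i=6: min(5*2^6, 140) = 140

Answer: 5 10 20 40 80 140 140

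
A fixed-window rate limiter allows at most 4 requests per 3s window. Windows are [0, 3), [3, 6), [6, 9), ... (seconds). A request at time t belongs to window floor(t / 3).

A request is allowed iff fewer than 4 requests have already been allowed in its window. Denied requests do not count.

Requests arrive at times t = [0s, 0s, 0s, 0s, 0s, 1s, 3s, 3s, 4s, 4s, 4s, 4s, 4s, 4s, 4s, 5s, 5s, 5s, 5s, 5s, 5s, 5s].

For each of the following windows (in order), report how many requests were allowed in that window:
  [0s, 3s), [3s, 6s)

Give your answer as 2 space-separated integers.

Answer: 4 4

Derivation:
Processing requests:
  req#1 t=0s (window 0): ALLOW
  req#2 t=0s (window 0): ALLOW
  req#3 t=0s (window 0): ALLOW
  req#4 t=0s (window 0): ALLOW
  req#5 t=0s (window 0): DENY
  req#6 t=1s (window 0): DENY
  req#7 t=3s (window 1): ALLOW
  req#8 t=3s (window 1): ALLOW
  req#9 t=4s (window 1): ALLOW
  req#10 t=4s (window 1): ALLOW
  req#11 t=4s (window 1): DENY
  req#12 t=4s (window 1): DENY
  req#13 t=4s (window 1): DENY
  req#14 t=4s (window 1): DENY
  req#15 t=4s (window 1): DENY
  req#16 t=5s (window 1): DENY
  req#17 t=5s (window 1): DENY
  req#18 t=5s (window 1): DENY
  req#19 t=5s (window 1): DENY
  req#20 t=5s (window 1): DENY
  req#21 t=5s (window 1): DENY
  req#22 t=5s (window 1): DENY

Allowed counts by window: 4 4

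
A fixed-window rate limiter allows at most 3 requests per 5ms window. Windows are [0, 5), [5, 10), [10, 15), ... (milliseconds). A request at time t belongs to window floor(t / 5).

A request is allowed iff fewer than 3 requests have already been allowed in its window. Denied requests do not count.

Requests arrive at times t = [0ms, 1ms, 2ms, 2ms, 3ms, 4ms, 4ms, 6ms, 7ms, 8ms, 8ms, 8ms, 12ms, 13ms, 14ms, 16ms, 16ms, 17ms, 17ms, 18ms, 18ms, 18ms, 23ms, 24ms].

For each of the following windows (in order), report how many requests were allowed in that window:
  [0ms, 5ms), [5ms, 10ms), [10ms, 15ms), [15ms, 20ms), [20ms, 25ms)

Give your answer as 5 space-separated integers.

Processing requests:
  req#1 t=0ms (window 0): ALLOW
  req#2 t=1ms (window 0): ALLOW
  req#3 t=2ms (window 0): ALLOW
  req#4 t=2ms (window 0): DENY
  req#5 t=3ms (window 0): DENY
  req#6 t=4ms (window 0): DENY
  req#7 t=4ms (window 0): DENY
  req#8 t=6ms (window 1): ALLOW
  req#9 t=7ms (window 1): ALLOW
  req#10 t=8ms (window 1): ALLOW
  req#11 t=8ms (window 1): DENY
  req#12 t=8ms (window 1): DENY
  req#13 t=12ms (window 2): ALLOW
  req#14 t=13ms (window 2): ALLOW
  req#15 t=14ms (window 2): ALLOW
  req#16 t=16ms (window 3): ALLOW
  req#17 t=16ms (window 3): ALLOW
  req#18 t=17ms (window 3): ALLOW
  req#19 t=17ms (window 3): DENY
  req#20 t=18ms (window 3): DENY
  req#21 t=18ms (window 3): DENY
  req#22 t=18ms (window 3): DENY
  req#23 t=23ms (window 4): ALLOW
  req#24 t=24ms (window 4): ALLOW

Allowed counts by window: 3 3 3 3 2

Answer: 3 3 3 3 2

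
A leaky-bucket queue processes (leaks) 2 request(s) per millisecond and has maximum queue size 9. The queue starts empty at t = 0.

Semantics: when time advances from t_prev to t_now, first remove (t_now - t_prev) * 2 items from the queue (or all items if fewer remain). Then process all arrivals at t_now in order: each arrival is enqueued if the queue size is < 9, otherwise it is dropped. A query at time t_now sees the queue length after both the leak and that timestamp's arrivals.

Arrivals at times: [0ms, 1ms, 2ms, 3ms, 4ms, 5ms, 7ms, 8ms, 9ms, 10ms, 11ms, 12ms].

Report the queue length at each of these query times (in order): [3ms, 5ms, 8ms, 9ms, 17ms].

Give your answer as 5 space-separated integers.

Queue lengths at query times:
  query t=3ms: backlog = 1
  query t=5ms: backlog = 1
  query t=8ms: backlog = 1
  query t=9ms: backlog = 1
  query t=17ms: backlog = 0

Answer: 1 1 1 1 0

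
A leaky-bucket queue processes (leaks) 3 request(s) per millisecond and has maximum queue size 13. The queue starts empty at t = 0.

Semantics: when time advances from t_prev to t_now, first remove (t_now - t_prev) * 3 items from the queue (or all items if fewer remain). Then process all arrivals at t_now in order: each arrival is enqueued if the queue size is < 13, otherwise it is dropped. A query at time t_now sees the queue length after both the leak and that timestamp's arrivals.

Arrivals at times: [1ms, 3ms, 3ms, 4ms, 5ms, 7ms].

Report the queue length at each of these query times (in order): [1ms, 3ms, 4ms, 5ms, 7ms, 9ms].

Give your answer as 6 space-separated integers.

Queue lengths at query times:
  query t=1ms: backlog = 1
  query t=3ms: backlog = 2
  query t=4ms: backlog = 1
  query t=5ms: backlog = 1
  query t=7ms: backlog = 1
  query t=9ms: backlog = 0

Answer: 1 2 1 1 1 0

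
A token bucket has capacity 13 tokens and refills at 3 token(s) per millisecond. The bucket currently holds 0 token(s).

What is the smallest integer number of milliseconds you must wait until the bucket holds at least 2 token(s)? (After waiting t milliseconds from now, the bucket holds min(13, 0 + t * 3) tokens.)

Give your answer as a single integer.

Answer: 1

Derivation:
Need 0 + t * 3 >= 2, so t >= 2/3.
Smallest integer t = ceil(2/3) = 1.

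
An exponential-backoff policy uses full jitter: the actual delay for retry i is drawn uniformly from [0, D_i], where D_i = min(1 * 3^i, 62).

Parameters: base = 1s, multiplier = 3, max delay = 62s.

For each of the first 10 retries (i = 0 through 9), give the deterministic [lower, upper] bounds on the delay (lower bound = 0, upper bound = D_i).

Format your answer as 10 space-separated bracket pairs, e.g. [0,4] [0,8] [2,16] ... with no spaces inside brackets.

Answer: [0,1] [0,3] [0,9] [0,27] [0,62] [0,62] [0,62] [0,62] [0,62] [0,62]

Derivation:
Computing bounds per retry:
  i=0: D_i=min(1*3^0,62)=1, bounds=[0,1]
  i=1: D_i=min(1*3^1,62)=3, bounds=[0,3]
  i=2: D_i=min(1*3^2,62)=9, bounds=[0,9]
  i=3: D_i=min(1*3^3,62)=27, bounds=[0,27]
  i=4: D_i=min(1*3^4,62)=62, bounds=[0,62]
  i=5: D_i=min(1*3^5,62)=62, bounds=[0,62]
  i=6: D_i=min(1*3^6,62)=62, bounds=[0,62]
  i=7: D_i=min(1*3^7,62)=62, bounds=[0,62]
  i=8: D_i=min(1*3^8,62)=62, bounds=[0,62]
  i=9: D_i=min(1*3^9,62)=62, bounds=[0,62]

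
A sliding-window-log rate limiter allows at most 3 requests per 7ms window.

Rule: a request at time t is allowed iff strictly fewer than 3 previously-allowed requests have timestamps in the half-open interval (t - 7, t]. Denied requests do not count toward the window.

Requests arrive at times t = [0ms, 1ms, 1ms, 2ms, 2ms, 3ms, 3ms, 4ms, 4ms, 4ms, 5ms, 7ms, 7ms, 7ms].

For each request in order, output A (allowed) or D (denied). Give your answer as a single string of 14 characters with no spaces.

Answer: AAADDDDDDDDADD

Derivation:
Tracking allowed requests in the window:
  req#1 t=0ms: ALLOW
  req#2 t=1ms: ALLOW
  req#3 t=1ms: ALLOW
  req#4 t=2ms: DENY
  req#5 t=2ms: DENY
  req#6 t=3ms: DENY
  req#7 t=3ms: DENY
  req#8 t=4ms: DENY
  req#9 t=4ms: DENY
  req#10 t=4ms: DENY
  req#11 t=5ms: DENY
  req#12 t=7ms: ALLOW
  req#13 t=7ms: DENY
  req#14 t=7ms: DENY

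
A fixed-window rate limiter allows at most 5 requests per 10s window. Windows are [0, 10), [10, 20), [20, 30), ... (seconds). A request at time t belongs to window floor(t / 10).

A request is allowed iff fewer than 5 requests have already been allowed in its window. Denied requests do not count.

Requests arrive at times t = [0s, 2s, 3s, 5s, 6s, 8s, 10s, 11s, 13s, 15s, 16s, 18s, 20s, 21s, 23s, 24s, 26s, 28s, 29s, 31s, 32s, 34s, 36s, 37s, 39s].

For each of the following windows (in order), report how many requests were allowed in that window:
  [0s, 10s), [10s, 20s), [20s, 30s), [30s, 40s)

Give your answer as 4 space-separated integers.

Answer: 5 5 5 5

Derivation:
Processing requests:
  req#1 t=0s (window 0): ALLOW
  req#2 t=2s (window 0): ALLOW
  req#3 t=3s (window 0): ALLOW
  req#4 t=5s (window 0): ALLOW
  req#5 t=6s (window 0): ALLOW
  req#6 t=8s (window 0): DENY
  req#7 t=10s (window 1): ALLOW
  req#8 t=11s (window 1): ALLOW
  req#9 t=13s (window 1): ALLOW
  req#10 t=15s (window 1): ALLOW
  req#11 t=16s (window 1): ALLOW
  req#12 t=18s (window 1): DENY
  req#13 t=20s (window 2): ALLOW
  req#14 t=21s (window 2): ALLOW
  req#15 t=23s (window 2): ALLOW
  req#16 t=24s (window 2): ALLOW
  req#17 t=26s (window 2): ALLOW
  req#18 t=28s (window 2): DENY
  req#19 t=29s (window 2): DENY
  req#20 t=31s (window 3): ALLOW
  req#21 t=32s (window 3): ALLOW
  req#22 t=34s (window 3): ALLOW
  req#23 t=36s (window 3): ALLOW
  req#24 t=37s (window 3): ALLOW
  req#25 t=39s (window 3): DENY

Allowed counts by window: 5 5 5 5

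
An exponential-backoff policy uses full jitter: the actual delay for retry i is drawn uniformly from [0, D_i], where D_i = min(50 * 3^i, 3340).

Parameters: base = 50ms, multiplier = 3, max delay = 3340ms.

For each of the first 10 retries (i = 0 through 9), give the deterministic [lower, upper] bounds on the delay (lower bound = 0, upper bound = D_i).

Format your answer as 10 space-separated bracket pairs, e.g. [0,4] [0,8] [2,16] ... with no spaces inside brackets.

Answer: [0,50] [0,150] [0,450] [0,1350] [0,3340] [0,3340] [0,3340] [0,3340] [0,3340] [0,3340]

Derivation:
Computing bounds per retry:
  i=0: D_i=min(50*3^0,3340)=50, bounds=[0,50]
  i=1: D_i=min(50*3^1,3340)=150, bounds=[0,150]
  i=2: D_i=min(50*3^2,3340)=450, bounds=[0,450]
  i=3: D_i=min(50*3^3,3340)=1350, bounds=[0,1350]
  i=4: D_i=min(50*3^4,3340)=3340, bounds=[0,3340]
  i=5: D_i=min(50*3^5,3340)=3340, bounds=[0,3340]
  i=6: D_i=min(50*3^6,3340)=3340, bounds=[0,3340]
  i=7: D_i=min(50*3^7,3340)=3340, bounds=[0,3340]
  i=8: D_i=min(50*3^8,3340)=3340, bounds=[0,3340]
  i=9: D_i=min(50*3^9,3340)=3340, bounds=[0,3340]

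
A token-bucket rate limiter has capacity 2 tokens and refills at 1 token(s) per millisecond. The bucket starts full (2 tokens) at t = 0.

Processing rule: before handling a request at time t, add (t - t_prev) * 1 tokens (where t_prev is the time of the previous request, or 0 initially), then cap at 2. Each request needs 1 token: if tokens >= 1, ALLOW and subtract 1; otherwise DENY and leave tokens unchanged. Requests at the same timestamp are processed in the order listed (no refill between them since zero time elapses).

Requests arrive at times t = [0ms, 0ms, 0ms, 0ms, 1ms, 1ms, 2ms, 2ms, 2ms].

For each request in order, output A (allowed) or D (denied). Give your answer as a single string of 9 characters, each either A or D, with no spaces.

Answer: AADDADADD

Derivation:
Simulating step by step:
  req#1 t=0ms: ALLOW
  req#2 t=0ms: ALLOW
  req#3 t=0ms: DENY
  req#4 t=0ms: DENY
  req#5 t=1ms: ALLOW
  req#6 t=1ms: DENY
  req#7 t=2ms: ALLOW
  req#8 t=2ms: DENY
  req#9 t=2ms: DENY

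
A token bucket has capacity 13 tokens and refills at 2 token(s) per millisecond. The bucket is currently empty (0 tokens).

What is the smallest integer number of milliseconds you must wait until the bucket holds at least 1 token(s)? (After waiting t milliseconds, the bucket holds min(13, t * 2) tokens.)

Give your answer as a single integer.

Answer: 1

Derivation:
Need t * 2 >= 1, so t >= 1/2.
Smallest integer t = ceil(1/2) = 1.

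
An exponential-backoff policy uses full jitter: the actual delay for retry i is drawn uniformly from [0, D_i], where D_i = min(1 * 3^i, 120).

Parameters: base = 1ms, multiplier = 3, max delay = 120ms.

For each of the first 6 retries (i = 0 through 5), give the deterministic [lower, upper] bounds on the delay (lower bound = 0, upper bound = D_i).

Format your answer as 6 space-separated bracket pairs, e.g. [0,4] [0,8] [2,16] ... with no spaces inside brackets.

Answer: [0,1] [0,3] [0,9] [0,27] [0,81] [0,120]

Derivation:
Computing bounds per retry:
  i=0: D_i=min(1*3^0,120)=1, bounds=[0,1]
  i=1: D_i=min(1*3^1,120)=3, bounds=[0,3]
  i=2: D_i=min(1*3^2,120)=9, bounds=[0,9]
  i=3: D_i=min(1*3^3,120)=27, bounds=[0,27]
  i=4: D_i=min(1*3^4,120)=81, bounds=[0,81]
  i=5: D_i=min(1*3^5,120)=120, bounds=[0,120]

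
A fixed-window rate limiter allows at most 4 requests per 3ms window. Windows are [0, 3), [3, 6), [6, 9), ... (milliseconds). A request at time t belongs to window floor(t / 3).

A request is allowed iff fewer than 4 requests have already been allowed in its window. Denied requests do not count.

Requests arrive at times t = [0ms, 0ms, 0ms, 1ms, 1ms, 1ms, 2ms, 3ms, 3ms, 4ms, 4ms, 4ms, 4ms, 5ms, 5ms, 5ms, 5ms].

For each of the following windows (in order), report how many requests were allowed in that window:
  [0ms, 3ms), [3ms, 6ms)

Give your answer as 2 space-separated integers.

Answer: 4 4

Derivation:
Processing requests:
  req#1 t=0ms (window 0): ALLOW
  req#2 t=0ms (window 0): ALLOW
  req#3 t=0ms (window 0): ALLOW
  req#4 t=1ms (window 0): ALLOW
  req#5 t=1ms (window 0): DENY
  req#6 t=1ms (window 0): DENY
  req#7 t=2ms (window 0): DENY
  req#8 t=3ms (window 1): ALLOW
  req#9 t=3ms (window 1): ALLOW
  req#10 t=4ms (window 1): ALLOW
  req#11 t=4ms (window 1): ALLOW
  req#12 t=4ms (window 1): DENY
  req#13 t=4ms (window 1): DENY
  req#14 t=5ms (window 1): DENY
  req#15 t=5ms (window 1): DENY
  req#16 t=5ms (window 1): DENY
  req#17 t=5ms (window 1): DENY

Allowed counts by window: 4 4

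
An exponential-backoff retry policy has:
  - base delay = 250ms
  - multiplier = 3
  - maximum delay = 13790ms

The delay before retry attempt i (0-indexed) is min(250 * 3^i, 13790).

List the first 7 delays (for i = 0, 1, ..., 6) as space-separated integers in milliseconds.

Answer: 250 750 2250 6750 13790 13790 13790

Derivation:
Computing each delay:
  i=0: min(250*3^0, 13790) = 250
  i=1: min(250*3^1, 13790) = 750
  i=2: min(250*3^2, 13790) = 2250
  i=3: min(250*3^3, 13790) = 6750
  i=4: min(250*3^4, 13790) = 13790
  i=5: min(250*3^5, 13790) = 13790
  i=6: min(250*3^6, 13790) = 13790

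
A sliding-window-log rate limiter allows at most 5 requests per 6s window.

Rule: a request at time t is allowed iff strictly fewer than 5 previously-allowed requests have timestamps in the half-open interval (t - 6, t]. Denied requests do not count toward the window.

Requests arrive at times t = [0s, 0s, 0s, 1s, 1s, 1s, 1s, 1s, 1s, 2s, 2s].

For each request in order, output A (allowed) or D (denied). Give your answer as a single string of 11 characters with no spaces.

Tracking allowed requests in the window:
  req#1 t=0s: ALLOW
  req#2 t=0s: ALLOW
  req#3 t=0s: ALLOW
  req#4 t=1s: ALLOW
  req#5 t=1s: ALLOW
  req#6 t=1s: DENY
  req#7 t=1s: DENY
  req#8 t=1s: DENY
  req#9 t=1s: DENY
  req#10 t=2s: DENY
  req#11 t=2s: DENY

Answer: AAAAADDDDDD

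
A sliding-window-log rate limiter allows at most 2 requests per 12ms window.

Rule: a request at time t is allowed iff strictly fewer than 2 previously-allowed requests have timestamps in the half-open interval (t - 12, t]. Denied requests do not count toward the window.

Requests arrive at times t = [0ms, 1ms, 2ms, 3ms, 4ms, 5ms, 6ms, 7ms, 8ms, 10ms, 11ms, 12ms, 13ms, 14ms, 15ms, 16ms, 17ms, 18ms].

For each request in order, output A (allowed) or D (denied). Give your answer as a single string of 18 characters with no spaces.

Tracking allowed requests in the window:
  req#1 t=0ms: ALLOW
  req#2 t=1ms: ALLOW
  req#3 t=2ms: DENY
  req#4 t=3ms: DENY
  req#5 t=4ms: DENY
  req#6 t=5ms: DENY
  req#7 t=6ms: DENY
  req#8 t=7ms: DENY
  req#9 t=8ms: DENY
  req#10 t=10ms: DENY
  req#11 t=11ms: DENY
  req#12 t=12ms: ALLOW
  req#13 t=13ms: ALLOW
  req#14 t=14ms: DENY
  req#15 t=15ms: DENY
  req#16 t=16ms: DENY
  req#17 t=17ms: DENY
  req#18 t=18ms: DENY

Answer: AADDDDDDDDDAADDDDD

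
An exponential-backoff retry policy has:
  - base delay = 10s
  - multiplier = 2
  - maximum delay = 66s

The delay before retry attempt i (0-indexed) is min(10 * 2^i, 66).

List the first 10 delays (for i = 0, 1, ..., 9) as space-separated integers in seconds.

Answer: 10 20 40 66 66 66 66 66 66 66

Derivation:
Computing each delay:
  i=0: min(10*2^0, 66) = 10
  i=1: min(10*2^1, 66) = 20
  i=2: min(10*2^2, 66) = 40
  i=3: min(10*2^3, 66) = 66
  i=4: min(10*2^4, 66) = 66
  i=5: min(10*2^5, 66) = 66
  i=6: min(10*2^6, 66) = 66
  i=7: min(10*2^7, 66) = 66
  i=8: min(10*2^8, 66) = 66
  i=9: min(10*2^9, 66) = 66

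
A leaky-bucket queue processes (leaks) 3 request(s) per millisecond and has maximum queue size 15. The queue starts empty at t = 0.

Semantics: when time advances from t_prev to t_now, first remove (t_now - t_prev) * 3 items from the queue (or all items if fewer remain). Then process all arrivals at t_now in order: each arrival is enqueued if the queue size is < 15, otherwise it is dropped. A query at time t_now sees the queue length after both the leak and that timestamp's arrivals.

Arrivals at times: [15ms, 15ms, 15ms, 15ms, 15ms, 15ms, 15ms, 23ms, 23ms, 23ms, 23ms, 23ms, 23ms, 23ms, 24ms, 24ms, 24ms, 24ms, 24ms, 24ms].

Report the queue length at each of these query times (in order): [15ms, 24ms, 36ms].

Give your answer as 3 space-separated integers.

Answer: 7 10 0

Derivation:
Queue lengths at query times:
  query t=15ms: backlog = 7
  query t=24ms: backlog = 10
  query t=36ms: backlog = 0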